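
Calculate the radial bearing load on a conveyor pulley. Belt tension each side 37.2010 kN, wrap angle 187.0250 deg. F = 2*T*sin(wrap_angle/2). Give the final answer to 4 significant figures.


F = 2 * 37.2010 * sin(187.0250/2 deg)
F = 74.26 kN


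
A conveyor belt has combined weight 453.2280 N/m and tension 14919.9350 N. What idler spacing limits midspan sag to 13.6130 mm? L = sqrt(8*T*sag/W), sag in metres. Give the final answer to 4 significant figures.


sag = 13.6130/1000 = 0.013613 m
L = sqrt(8 * 14919.9350 * 0.013613 / 453.2280)
L = 1.893 m


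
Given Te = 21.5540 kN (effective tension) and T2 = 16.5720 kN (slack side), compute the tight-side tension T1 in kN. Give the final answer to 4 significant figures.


T1 = Te + T2 = 21.5540 + 16.5720
T1 = 38.13 kN


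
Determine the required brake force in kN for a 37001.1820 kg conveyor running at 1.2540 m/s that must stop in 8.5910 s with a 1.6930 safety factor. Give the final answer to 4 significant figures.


F = 37001.1820 * 1.2540 / 8.5910 * 1.6930 / 1000
F = 9.144 kN


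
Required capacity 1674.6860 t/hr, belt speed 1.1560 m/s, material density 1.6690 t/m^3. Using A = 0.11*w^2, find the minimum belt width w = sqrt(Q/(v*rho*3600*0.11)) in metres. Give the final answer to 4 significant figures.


A_req = 1674.6860 / (1.1560 * 1.6690 * 3600) = 0.241111 m^2
w = sqrt(0.241111 / 0.11)
w = 1.481 m


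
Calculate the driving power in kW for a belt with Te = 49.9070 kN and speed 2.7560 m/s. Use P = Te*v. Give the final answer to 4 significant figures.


P = Te * v = 49.9070 * 2.7560
P = 137.5 kW


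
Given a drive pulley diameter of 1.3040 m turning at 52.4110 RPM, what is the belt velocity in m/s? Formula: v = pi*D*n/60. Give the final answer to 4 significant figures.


v = pi * 1.3040 * 52.4110 / 60
v = 3.578 m/s


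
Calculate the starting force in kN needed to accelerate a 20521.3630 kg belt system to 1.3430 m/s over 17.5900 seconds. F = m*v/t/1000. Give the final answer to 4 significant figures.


F = 20521.3630 * 1.3430 / 17.5900 / 1000
F = 1.567 kN


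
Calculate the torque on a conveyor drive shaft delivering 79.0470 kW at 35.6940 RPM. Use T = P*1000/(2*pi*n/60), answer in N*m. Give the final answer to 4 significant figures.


omega = 2*pi*35.6940/60 = 3.73787 rad/s
T = 79.0470*1000 / 3.73787
T = 21150 N*m


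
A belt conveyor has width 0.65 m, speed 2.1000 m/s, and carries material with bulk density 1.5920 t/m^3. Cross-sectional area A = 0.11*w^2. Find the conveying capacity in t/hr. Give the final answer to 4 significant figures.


A = 0.11 * 0.65^2 = 0.046475 m^2
C = 0.046475 * 2.1000 * 1.5920 * 3600
C = 559.4 t/hr


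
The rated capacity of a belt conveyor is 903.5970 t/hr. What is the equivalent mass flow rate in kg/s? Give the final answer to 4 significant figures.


m_dot = 903.5970 * 1000 / 3600
m_dot = 251.0 kg/s


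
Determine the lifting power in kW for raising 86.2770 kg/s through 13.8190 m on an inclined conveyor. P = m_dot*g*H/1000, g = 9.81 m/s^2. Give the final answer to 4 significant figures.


P = 86.2770 * 9.81 * 13.8190 / 1000
P = 11.70 kW


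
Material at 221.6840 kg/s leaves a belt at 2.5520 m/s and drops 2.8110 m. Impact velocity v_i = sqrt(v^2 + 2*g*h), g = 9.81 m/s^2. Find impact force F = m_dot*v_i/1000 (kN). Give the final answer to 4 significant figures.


v_i = sqrt(2.5520^2 + 2*9.81*2.8110) = 7.85268 m/s
F = 221.6840 * 7.85268 / 1000
F = 1.741 kN


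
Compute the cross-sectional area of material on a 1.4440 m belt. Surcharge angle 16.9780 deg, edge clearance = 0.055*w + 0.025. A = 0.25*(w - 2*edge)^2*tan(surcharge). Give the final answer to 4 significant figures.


edge = 0.055*1.4440 + 0.025 = 0.10442 m
ew = 1.4440 - 2*0.10442 = 1.23516 m
A = 0.25 * 1.23516^2 * tan(16.9780 deg)
A = 0.1164 m^2


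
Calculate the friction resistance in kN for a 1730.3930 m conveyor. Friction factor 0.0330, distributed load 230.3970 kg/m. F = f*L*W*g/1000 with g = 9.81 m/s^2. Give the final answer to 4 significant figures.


F = 0.0330 * 1730.3930 * 230.3970 * 9.81 / 1000
F = 129.1 kN


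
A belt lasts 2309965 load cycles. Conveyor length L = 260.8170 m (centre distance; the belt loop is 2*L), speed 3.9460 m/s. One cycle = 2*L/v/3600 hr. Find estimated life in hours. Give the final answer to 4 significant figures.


cycle_time = 2 * 260.8170 / 3.9460 / 3600 = 0.0367203 hr
life = 2309965 * 0.0367203 = 84820 hours


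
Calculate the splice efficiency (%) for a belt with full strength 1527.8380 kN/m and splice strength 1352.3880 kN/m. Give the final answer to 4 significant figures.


Eff = 1352.3880 / 1527.8380 * 100
Eff = 88.52 %


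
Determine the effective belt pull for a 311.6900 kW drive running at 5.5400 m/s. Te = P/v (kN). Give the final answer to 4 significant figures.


Te = P / v = 311.6900 / 5.5400
Te = 56.26 kN


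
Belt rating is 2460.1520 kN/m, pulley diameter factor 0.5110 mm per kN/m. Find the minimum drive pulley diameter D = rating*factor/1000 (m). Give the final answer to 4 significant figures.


D = 2460.1520 * 0.5110 / 1000
D = 1.257 m


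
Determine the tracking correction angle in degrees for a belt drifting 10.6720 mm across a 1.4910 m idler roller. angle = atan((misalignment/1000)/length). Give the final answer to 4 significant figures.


misalign_m = 10.6720 / 1000 = 0.010672 m
angle = atan(0.010672 / 1.4910)
angle = 0.4101 deg


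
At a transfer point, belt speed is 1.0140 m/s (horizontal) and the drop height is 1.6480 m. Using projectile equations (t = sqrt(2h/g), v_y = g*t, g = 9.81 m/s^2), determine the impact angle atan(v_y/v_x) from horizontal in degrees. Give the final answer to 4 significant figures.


t = sqrt(2*1.6480/9.81) = 0.579641 s
v_y = 9.81 * 0.579641 = 5.68628 m/s
angle = atan(5.68628 / 1.0140) = 79.89 deg


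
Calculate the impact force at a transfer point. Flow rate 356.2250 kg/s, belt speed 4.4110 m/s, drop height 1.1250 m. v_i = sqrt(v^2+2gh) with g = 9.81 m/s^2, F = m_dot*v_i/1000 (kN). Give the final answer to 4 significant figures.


v_i = sqrt(4.4110^2 + 2*9.81*1.1250) = 6.44433 m/s
F = 356.2250 * 6.44433 / 1000
F = 2.296 kN


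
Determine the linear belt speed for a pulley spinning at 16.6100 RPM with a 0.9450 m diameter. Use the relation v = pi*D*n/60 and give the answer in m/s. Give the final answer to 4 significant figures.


v = pi * 0.9450 * 16.6100 / 60
v = 0.8219 m/s


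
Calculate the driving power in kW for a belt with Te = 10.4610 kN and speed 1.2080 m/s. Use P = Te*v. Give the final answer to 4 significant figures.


P = Te * v = 10.4610 * 1.2080
P = 12.64 kW


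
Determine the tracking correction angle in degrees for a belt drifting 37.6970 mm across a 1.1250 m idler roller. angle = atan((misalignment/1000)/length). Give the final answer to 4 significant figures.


misalign_m = 37.6970 / 1000 = 0.037697 m
angle = atan(0.037697 / 1.1250)
angle = 1.919 deg


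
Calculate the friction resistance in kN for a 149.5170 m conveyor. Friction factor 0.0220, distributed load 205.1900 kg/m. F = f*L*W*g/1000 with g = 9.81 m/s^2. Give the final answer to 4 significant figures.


F = 0.0220 * 149.5170 * 205.1900 * 9.81 / 1000
F = 6.621 kN


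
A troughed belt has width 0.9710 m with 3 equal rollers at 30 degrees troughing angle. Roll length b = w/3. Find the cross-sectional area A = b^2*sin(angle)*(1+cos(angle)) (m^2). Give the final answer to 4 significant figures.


b = 0.9710/3 = 0.323667 m
A = 0.323667^2 * sin(30 deg) * (1 + cos(30 deg))
A = 0.09774 m^2


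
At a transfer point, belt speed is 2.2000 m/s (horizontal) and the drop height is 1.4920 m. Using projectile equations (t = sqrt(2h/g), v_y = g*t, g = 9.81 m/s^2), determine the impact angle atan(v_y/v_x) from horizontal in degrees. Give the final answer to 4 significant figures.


t = sqrt(2*1.4920/9.81) = 0.551525 s
v_y = 9.81 * 0.551525 = 5.41046 m/s
angle = atan(5.41046 / 2.2000) = 67.87 deg


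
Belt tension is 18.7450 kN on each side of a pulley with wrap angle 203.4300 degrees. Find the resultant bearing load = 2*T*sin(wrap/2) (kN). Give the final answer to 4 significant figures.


F = 2 * 18.7450 * sin(203.4300/2 deg)
F = 36.71 kN


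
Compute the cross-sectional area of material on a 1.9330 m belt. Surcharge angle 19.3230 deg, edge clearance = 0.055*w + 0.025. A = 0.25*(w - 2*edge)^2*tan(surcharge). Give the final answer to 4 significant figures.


edge = 0.055*1.9330 + 0.025 = 0.131315 m
ew = 1.9330 - 2*0.131315 = 1.67037 m
A = 0.25 * 1.67037^2 * tan(19.3230 deg)
A = 0.2446 m^2


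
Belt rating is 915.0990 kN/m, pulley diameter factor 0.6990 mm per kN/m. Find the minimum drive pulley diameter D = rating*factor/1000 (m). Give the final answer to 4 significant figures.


D = 915.0990 * 0.6990 / 1000
D = 0.6397 m


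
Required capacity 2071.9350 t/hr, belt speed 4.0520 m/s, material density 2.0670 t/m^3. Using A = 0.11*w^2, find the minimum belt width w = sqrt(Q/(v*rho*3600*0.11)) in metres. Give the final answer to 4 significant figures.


A_req = 2071.9350 / (4.0520 * 2.0670 * 3600) = 0.0687169 m^2
w = sqrt(0.0687169 / 0.11)
w = 0.7904 m


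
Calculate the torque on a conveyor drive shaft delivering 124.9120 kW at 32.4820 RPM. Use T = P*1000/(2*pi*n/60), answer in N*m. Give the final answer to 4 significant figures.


omega = 2*pi*32.4820/60 = 3.40151 rad/s
T = 124.9120*1000 / 3.40151
T = 36720 N*m


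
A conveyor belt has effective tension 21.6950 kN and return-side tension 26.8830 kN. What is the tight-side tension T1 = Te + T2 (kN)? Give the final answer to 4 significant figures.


T1 = Te + T2 = 21.6950 + 26.8830
T1 = 48.58 kN


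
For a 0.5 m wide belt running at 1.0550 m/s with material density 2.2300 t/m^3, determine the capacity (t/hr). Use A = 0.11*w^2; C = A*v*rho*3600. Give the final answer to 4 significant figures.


A = 0.11 * 0.5^2 = 0.0275 m^2
C = 0.0275 * 1.0550 * 2.2300 * 3600
C = 232.9 t/hr


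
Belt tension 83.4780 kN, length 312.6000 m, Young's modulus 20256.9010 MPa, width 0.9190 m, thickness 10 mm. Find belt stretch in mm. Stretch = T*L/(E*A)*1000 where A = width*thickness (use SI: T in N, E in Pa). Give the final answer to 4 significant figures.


A = 0.9190 * 0.01 = 0.00919 m^2
Stretch = 83.4780*1000 * 312.6000 / (20256.9010e6 * 0.00919) * 1000
Stretch = 140.2 mm


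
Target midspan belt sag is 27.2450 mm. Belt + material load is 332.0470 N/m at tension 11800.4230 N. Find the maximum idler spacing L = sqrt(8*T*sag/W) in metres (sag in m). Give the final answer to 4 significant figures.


sag = 27.2450/1000 = 0.027245 m
L = sqrt(8 * 11800.4230 * 0.027245 / 332.0470)
L = 2.783 m


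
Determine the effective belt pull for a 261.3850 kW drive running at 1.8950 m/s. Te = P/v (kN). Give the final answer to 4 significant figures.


Te = P / v = 261.3850 / 1.8950
Te = 137.9 kN


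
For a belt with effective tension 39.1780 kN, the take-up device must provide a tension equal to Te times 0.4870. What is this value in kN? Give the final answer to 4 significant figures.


T_tu = 39.1780 * 0.4870
T_tu = 19.08 kN


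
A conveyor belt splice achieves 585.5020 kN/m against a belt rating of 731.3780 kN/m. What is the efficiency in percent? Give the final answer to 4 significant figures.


Eff = 585.5020 / 731.3780 * 100
Eff = 80.05 %


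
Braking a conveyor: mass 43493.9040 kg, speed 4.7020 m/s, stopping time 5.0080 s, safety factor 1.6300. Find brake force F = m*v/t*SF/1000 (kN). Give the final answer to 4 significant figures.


F = 43493.9040 * 4.7020 / 5.0080 * 1.6300 / 1000
F = 66.56 kN


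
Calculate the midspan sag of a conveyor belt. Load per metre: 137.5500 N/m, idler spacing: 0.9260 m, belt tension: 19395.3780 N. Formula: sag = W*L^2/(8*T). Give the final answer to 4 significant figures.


sag = 137.5500 * 0.9260^2 / (8 * 19395.3780)
sag = 0.0007601 m


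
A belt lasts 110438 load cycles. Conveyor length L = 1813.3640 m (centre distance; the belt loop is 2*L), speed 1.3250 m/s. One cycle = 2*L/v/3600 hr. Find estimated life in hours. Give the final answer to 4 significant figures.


cycle_time = 2 * 1813.3640 / 1.3250 / 3600 = 0.76032 hr
life = 110438 * 0.76032 = 83970 hours


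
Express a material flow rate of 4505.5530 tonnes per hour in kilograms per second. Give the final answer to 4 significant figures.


m_dot = 4505.5530 * 1000 / 3600
m_dot = 1252 kg/s


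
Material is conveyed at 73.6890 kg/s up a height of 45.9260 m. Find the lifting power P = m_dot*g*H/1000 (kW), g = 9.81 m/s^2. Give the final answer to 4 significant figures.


P = 73.6890 * 9.81 * 45.9260 / 1000
P = 33.20 kW


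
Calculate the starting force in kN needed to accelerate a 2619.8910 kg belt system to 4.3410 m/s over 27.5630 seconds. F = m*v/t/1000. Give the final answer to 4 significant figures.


F = 2619.8910 * 4.3410 / 27.5630 / 1000
F = 0.4126 kN


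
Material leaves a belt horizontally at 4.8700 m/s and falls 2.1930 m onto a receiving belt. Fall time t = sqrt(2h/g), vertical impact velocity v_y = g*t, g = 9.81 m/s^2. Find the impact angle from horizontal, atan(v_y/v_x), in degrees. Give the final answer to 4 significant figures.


t = sqrt(2*2.1930/9.81) = 0.668651 s
v_y = 9.81 * 0.668651 = 6.55947 m/s
angle = atan(6.55947 / 4.8700) = 53.41 deg


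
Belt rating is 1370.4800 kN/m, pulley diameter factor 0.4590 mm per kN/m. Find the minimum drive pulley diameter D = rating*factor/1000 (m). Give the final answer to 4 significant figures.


D = 1370.4800 * 0.4590 / 1000
D = 0.6291 m


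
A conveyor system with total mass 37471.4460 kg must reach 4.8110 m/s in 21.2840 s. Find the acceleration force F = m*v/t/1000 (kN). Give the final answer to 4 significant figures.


F = 37471.4460 * 4.8110 / 21.2840 / 1000
F = 8.470 kN


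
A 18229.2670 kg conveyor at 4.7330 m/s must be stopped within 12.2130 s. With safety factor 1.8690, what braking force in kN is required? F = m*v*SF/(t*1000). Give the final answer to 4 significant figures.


F = 18229.2670 * 4.7330 / 12.2130 * 1.8690 / 1000
F = 13.20 kN


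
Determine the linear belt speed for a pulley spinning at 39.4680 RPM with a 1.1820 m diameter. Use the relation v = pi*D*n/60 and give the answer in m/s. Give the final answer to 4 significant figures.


v = pi * 1.1820 * 39.4680 / 60
v = 2.443 m/s


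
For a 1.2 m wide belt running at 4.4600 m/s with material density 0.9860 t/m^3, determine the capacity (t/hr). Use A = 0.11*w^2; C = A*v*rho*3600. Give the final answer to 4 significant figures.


A = 0.11 * 1.2^2 = 0.1584 m^2
C = 0.1584 * 4.4600 * 0.9860 * 3600
C = 2508 t/hr


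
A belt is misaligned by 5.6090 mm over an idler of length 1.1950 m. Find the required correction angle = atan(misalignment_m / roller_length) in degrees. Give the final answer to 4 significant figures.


misalign_m = 5.6090 / 1000 = 0.005609 m
angle = atan(0.005609 / 1.1950)
angle = 0.2689 deg


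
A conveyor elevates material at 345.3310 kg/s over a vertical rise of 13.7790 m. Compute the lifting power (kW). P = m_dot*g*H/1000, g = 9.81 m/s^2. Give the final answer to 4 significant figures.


P = 345.3310 * 9.81 * 13.7790 / 1000
P = 46.68 kW


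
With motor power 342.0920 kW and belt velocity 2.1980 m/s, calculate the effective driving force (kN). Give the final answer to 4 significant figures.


Te = P / v = 342.0920 / 2.1980
Te = 155.6 kN


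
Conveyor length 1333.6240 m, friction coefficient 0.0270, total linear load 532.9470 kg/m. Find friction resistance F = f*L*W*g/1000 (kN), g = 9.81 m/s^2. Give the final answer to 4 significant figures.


F = 0.0270 * 1333.6240 * 532.9470 * 9.81 / 1000
F = 188.3 kN


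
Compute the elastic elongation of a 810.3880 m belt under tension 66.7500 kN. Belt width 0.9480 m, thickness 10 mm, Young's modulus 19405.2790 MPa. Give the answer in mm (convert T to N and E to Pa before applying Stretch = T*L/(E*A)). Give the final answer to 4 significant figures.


A = 0.9480 * 0.01 = 0.00948 m^2
Stretch = 66.7500*1000 * 810.3880 / (19405.2790e6 * 0.00948) * 1000
Stretch = 294.0 mm


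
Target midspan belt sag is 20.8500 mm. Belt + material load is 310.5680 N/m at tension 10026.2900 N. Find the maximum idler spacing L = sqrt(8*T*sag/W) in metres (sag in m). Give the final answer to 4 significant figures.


sag = 20.8500/1000 = 0.020850 m
L = sqrt(8 * 10026.2900 * 0.020850 / 310.5680)
L = 2.321 m


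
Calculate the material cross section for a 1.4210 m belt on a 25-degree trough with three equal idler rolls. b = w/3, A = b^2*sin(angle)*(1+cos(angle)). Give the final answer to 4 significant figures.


b = 1.4210/3 = 0.473667 m
A = 0.473667^2 * sin(25 deg) * (1 + cos(25 deg))
A = 0.1808 m^2


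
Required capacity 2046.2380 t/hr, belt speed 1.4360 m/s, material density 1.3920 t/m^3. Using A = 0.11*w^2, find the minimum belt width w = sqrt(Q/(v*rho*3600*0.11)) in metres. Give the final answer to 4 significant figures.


A_req = 2046.2380 / (1.4360 * 1.3920 * 3600) = 0.284354 m^2
w = sqrt(0.284354 / 0.11)
w = 1.608 m


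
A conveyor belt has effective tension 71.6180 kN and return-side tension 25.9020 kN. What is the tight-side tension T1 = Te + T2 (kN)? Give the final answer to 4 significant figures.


T1 = Te + T2 = 71.6180 + 25.9020
T1 = 97.52 kN


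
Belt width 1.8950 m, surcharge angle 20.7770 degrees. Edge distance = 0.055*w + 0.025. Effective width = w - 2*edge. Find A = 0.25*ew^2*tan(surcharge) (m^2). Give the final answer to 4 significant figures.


edge = 0.055*1.8950 + 0.025 = 0.129225 m
ew = 1.8950 - 2*0.129225 = 1.63655 m
A = 0.25 * 1.63655^2 * tan(20.7770 deg)
A = 0.2540 m^2


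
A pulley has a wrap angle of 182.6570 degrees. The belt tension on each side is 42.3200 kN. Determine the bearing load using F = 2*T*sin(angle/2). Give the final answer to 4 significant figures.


F = 2 * 42.3200 * sin(182.6570/2 deg)
F = 84.62 kN


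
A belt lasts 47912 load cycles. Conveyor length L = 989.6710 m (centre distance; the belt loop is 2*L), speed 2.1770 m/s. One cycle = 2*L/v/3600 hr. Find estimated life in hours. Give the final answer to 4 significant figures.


cycle_time = 2 * 989.6710 / 2.1770 / 3600 = 0.252557 hr
life = 47912 * 0.252557 = 12100 hours


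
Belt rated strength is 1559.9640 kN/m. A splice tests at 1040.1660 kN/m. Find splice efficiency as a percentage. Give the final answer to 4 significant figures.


Eff = 1040.1660 / 1559.9640 * 100
Eff = 66.68 %


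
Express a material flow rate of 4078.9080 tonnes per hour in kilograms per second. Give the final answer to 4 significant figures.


m_dot = 4078.9080 * 1000 / 3600
m_dot = 1133 kg/s


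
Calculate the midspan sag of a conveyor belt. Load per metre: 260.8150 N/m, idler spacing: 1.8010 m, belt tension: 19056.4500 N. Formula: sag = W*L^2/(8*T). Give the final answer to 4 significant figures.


sag = 260.8150 * 1.8010^2 / (8 * 19056.4500)
sag = 0.005549 m


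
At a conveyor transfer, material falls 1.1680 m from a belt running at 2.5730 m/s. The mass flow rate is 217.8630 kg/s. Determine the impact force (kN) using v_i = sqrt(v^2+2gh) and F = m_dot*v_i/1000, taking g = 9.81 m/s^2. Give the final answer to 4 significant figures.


v_i = sqrt(2.5730^2 + 2*9.81*1.1680) = 5.43475 m/s
F = 217.8630 * 5.43475 / 1000
F = 1.184 kN


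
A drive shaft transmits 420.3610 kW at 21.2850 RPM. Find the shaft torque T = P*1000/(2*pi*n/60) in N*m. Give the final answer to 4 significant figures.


omega = 2*pi*21.2850/60 = 2.22896 rad/s
T = 420.3610*1000 / 2.22896
T = 188600 N*m


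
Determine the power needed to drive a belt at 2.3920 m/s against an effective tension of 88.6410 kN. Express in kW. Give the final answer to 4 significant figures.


P = Te * v = 88.6410 * 2.3920
P = 212.0 kW


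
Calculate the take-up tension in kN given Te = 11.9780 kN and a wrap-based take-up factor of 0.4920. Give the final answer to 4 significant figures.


T_tu = 11.9780 * 0.4920
T_tu = 5.893 kN


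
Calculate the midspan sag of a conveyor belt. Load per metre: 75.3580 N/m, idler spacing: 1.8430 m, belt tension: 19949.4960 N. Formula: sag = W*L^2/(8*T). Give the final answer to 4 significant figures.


sag = 75.3580 * 1.8430^2 / (8 * 19949.4960)
sag = 0.001604 m


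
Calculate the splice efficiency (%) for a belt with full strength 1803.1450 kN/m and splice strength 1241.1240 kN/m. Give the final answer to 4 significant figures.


Eff = 1241.1240 / 1803.1450 * 100
Eff = 68.83 %


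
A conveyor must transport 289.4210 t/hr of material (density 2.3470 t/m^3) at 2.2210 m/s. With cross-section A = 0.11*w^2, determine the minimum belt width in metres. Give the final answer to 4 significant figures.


A_req = 289.4210 / (2.2210 * 2.3470 * 3600) = 0.0154229 m^2
w = sqrt(0.0154229 / 0.11)
w = 0.3744 m


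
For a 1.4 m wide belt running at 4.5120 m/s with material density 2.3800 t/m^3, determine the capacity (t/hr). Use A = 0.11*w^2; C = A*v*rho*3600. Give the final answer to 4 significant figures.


A = 0.11 * 1.4^2 = 0.2156 m^2
C = 0.2156 * 4.5120 * 2.3800 * 3600
C = 8335 t/hr


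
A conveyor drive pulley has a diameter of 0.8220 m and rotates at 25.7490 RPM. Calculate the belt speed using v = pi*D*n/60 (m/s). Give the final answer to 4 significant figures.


v = pi * 0.8220 * 25.7490 / 60
v = 1.108 m/s


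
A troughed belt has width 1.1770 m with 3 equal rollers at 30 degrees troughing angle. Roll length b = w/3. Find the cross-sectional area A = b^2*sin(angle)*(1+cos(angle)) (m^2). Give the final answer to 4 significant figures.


b = 1.1770/3 = 0.392333 m
A = 0.392333^2 * sin(30 deg) * (1 + cos(30 deg))
A = 0.1436 m^2


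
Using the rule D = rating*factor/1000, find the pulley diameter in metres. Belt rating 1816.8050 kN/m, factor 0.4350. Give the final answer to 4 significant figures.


D = 1816.8050 * 0.4350 / 1000
D = 0.7903 m


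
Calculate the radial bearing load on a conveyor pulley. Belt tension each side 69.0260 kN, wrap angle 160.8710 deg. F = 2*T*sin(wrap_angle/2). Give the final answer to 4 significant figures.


F = 2 * 69.0260 * sin(160.8710/2 deg)
F = 136.1 kN


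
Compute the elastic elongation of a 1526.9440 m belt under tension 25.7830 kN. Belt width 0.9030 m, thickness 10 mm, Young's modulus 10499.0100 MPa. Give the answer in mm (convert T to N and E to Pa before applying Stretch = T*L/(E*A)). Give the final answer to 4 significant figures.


A = 0.9030 * 0.01 = 0.00903 m^2
Stretch = 25.7830*1000 * 1526.9440 / (10499.0100e6 * 0.00903) * 1000
Stretch = 415.3 mm


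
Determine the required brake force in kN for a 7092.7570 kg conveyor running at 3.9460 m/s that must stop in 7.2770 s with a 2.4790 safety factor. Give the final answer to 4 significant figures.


F = 7092.7570 * 3.9460 / 7.2770 * 2.4790 / 1000
F = 9.534 kN


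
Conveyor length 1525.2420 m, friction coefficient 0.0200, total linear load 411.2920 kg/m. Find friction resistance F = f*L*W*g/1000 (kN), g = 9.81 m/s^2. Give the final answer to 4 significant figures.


F = 0.0200 * 1525.2420 * 411.2920 * 9.81 / 1000
F = 123.1 kN


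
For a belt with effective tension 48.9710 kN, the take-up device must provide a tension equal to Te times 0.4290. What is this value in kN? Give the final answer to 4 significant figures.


T_tu = 48.9710 * 0.4290
T_tu = 21.01 kN


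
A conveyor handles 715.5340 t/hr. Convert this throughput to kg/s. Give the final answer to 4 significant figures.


m_dot = 715.5340 * 1000 / 3600
m_dot = 198.8 kg/s


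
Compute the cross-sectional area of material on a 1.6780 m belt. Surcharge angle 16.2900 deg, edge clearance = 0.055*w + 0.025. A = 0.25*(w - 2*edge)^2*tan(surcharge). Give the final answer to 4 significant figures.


edge = 0.055*1.6780 + 0.025 = 0.11729 m
ew = 1.6780 - 2*0.11729 = 1.44342 m
A = 0.25 * 1.44342^2 * tan(16.2900 deg)
A = 0.1522 m^2


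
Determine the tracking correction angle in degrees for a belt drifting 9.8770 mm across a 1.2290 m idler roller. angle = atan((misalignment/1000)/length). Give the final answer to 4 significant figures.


misalign_m = 9.8770 / 1000 = 0.009877 m
angle = atan(0.009877 / 1.2290)
angle = 0.4605 deg


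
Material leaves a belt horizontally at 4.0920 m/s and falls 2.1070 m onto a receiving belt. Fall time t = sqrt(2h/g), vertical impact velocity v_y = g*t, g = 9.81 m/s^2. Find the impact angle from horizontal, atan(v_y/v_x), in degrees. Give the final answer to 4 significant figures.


t = sqrt(2*2.1070/9.81) = 0.65541 s
v_y = 9.81 * 0.65541 = 6.42957 m/s
angle = atan(6.42957 / 4.0920) = 57.53 deg


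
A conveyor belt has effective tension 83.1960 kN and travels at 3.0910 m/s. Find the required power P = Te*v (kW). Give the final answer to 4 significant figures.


P = Te * v = 83.1960 * 3.0910
P = 257.2 kW


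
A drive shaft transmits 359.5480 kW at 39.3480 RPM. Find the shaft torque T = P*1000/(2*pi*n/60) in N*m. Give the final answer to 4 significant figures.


omega = 2*pi*39.3480/60 = 4.12051 rad/s
T = 359.5480*1000 / 4.12051
T = 87260 N*m


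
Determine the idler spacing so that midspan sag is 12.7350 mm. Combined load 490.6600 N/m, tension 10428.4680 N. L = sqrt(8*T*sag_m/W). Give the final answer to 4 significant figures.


sag = 12.7350/1000 = 0.012735 m
L = sqrt(8 * 10428.4680 * 0.012735 / 490.6600)
L = 1.472 m


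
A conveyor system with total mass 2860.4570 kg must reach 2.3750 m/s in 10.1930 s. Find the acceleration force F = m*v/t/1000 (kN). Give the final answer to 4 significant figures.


F = 2860.4570 * 2.3750 / 10.1930 / 1000
F = 0.6665 kN


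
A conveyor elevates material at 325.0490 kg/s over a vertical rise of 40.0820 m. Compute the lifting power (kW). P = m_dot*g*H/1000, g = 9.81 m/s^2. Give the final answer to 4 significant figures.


P = 325.0490 * 9.81 * 40.0820 / 1000
P = 127.8 kW


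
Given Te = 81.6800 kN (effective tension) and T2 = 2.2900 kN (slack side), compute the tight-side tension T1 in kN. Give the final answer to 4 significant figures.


T1 = Te + T2 = 81.6800 + 2.2900
T1 = 83.97 kN


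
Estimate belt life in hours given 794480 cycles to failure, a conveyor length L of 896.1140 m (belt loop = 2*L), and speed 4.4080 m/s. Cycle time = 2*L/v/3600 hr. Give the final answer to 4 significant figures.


cycle_time = 2 * 896.1140 / 4.4080 / 3600 = 0.11294 hr
life = 794480 * 0.11294 = 89730 hours


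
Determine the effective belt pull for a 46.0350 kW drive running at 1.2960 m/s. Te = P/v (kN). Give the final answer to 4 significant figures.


Te = P / v = 46.0350 / 1.2960
Te = 35.52 kN


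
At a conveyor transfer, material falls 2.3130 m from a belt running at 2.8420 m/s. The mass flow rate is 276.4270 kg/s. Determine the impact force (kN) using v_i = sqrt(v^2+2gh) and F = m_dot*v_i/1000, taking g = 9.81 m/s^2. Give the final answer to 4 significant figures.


v_i = sqrt(2.8420^2 + 2*9.81*2.3130) = 7.3115 m/s
F = 276.4270 * 7.3115 / 1000
F = 2.021 kN


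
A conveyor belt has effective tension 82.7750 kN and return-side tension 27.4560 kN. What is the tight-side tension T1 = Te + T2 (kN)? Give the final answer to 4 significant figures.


T1 = Te + T2 = 82.7750 + 27.4560
T1 = 110.2 kN


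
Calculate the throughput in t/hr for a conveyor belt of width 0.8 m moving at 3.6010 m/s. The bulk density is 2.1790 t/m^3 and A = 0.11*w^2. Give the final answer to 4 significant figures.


A = 0.11 * 0.8^2 = 0.0704 m^2
C = 0.0704 * 3.6010 * 2.1790 * 3600
C = 1989 t/hr


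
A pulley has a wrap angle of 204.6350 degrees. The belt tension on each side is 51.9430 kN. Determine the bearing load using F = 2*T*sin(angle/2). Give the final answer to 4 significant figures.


F = 2 * 51.9430 * sin(204.6350/2 deg)
F = 101.5 kN


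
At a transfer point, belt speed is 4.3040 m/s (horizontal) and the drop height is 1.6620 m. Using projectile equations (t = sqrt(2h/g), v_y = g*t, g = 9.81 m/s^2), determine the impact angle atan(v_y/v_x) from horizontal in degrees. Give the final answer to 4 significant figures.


t = sqrt(2*1.6620/9.81) = 0.582098 s
v_y = 9.81 * 0.582098 = 5.71038 m/s
angle = atan(5.71038 / 4.3040) = 52.99 deg


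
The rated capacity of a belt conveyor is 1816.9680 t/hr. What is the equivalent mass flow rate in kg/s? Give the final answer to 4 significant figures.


m_dot = 1816.9680 * 1000 / 3600
m_dot = 504.7 kg/s


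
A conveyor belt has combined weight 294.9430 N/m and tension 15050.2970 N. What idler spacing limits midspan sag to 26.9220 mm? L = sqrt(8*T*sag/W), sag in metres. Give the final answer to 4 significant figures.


sag = 26.9220/1000 = 0.026922 m
L = sqrt(8 * 15050.2970 * 0.026922 / 294.9430)
L = 3.315 m


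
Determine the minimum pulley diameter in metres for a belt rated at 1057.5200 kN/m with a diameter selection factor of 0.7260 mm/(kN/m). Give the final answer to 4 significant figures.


D = 1057.5200 * 0.7260 / 1000
D = 0.7678 m


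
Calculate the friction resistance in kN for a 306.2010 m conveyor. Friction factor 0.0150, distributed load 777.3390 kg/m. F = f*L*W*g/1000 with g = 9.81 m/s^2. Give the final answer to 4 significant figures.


F = 0.0150 * 306.2010 * 777.3390 * 9.81 / 1000
F = 35.02 kN


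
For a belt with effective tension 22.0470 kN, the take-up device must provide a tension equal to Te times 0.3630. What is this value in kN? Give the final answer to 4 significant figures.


T_tu = 22.0470 * 0.3630
T_tu = 8.003 kN


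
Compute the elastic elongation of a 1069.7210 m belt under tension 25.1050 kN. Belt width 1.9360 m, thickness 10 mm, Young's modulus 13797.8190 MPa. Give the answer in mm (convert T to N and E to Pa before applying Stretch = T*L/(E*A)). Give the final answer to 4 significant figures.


A = 1.9360 * 0.01 = 0.01936 m^2
Stretch = 25.1050*1000 * 1069.7210 / (13797.8190e6 * 0.01936) * 1000
Stretch = 100.5 mm


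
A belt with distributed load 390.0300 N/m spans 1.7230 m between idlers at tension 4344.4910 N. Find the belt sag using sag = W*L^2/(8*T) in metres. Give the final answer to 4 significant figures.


sag = 390.0300 * 1.7230^2 / (8 * 4344.4910)
sag = 0.03331 m


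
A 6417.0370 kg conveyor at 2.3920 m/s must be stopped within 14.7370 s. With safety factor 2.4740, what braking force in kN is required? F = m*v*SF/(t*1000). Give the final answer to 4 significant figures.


F = 6417.0370 * 2.3920 / 14.7370 * 2.4740 / 1000
F = 2.577 kN


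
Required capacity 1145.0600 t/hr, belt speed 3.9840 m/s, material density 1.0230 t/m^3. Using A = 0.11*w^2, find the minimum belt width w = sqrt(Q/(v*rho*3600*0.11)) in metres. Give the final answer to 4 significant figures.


A_req = 1145.0600 / (3.9840 * 1.0230 * 3600) = 0.0780424 m^2
w = sqrt(0.0780424 / 0.11)
w = 0.8423 m


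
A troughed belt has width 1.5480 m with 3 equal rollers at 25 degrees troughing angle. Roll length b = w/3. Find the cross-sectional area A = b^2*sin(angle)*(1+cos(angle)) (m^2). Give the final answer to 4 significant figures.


b = 1.5480/3 = 0.516 m
A = 0.516^2 * sin(25 deg) * (1 + cos(25 deg))
A = 0.2145 m^2


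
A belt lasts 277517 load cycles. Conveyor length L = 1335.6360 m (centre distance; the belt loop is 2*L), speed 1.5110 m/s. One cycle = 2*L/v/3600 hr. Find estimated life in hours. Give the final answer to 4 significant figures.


cycle_time = 2 * 1335.6360 / 1.5110 / 3600 = 0.491079 hr
life = 277517 * 0.491079 = 136300 hours


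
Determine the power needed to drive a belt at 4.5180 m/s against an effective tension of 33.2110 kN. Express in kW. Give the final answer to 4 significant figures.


P = Te * v = 33.2110 * 4.5180
P = 150.0 kW


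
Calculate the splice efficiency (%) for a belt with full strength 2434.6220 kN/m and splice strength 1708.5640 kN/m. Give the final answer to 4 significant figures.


Eff = 1708.5640 / 2434.6220 * 100
Eff = 70.18 %


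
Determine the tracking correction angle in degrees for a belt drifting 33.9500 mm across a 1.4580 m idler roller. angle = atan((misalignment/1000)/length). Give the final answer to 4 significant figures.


misalign_m = 33.9500 / 1000 = 0.033950 m
angle = atan(0.033950 / 1.4580)
angle = 1.334 deg


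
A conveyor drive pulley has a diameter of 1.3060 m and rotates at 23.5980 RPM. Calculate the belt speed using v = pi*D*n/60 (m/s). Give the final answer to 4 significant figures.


v = pi * 1.3060 * 23.5980 / 60
v = 1.614 m/s


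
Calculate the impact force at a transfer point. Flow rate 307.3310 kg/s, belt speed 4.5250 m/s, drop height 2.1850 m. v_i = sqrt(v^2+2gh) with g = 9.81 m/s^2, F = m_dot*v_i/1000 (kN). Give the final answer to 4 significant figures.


v_i = sqrt(4.5250^2 + 2*9.81*2.1850) = 7.95898 m/s
F = 307.3310 * 7.95898 / 1000
F = 2.446 kN


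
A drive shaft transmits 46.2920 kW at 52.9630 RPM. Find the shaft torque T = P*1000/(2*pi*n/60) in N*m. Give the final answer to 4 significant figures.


omega = 2*pi*52.9630/60 = 5.54627 rad/s
T = 46.2920*1000 / 5.54627
T = 8347 N*m


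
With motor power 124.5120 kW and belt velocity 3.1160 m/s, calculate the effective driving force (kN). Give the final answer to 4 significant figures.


Te = P / v = 124.5120 / 3.1160
Te = 39.96 kN


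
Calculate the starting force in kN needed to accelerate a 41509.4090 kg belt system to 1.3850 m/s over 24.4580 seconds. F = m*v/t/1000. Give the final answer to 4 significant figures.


F = 41509.4090 * 1.3850 / 24.4580 / 1000
F = 2.351 kN


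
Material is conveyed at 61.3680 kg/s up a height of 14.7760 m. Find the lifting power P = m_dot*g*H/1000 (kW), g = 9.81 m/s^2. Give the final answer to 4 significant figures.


P = 61.3680 * 9.81 * 14.7760 / 1000
P = 8.895 kW


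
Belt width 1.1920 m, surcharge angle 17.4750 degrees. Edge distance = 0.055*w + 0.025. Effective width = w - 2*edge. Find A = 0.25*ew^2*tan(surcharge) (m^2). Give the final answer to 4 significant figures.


edge = 0.055*1.1920 + 0.025 = 0.09056 m
ew = 1.1920 - 2*0.09056 = 1.01088 m
A = 0.25 * 1.01088^2 * tan(17.4750 deg)
A = 0.08043 m^2


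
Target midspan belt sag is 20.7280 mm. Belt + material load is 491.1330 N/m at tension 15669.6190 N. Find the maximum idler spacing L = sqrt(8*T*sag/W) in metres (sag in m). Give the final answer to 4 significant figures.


sag = 20.7280/1000 = 0.020728 m
L = sqrt(8 * 15669.6190 * 0.020728 / 491.1330)
L = 2.300 m


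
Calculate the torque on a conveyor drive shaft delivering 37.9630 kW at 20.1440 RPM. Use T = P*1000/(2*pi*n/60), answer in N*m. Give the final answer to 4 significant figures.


omega = 2*pi*20.1440/60 = 2.10947 rad/s
T = 37.9630*1000 / 2.10947
T = 18000 N*m


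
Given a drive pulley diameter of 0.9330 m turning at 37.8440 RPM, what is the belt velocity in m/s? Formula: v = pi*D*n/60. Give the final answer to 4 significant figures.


v = pi * 0.9330 * 37.8440 / 60
v = 1.849 m/s


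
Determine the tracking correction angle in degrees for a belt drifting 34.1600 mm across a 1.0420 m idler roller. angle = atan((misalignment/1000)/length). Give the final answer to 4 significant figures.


misalign_m = 34.1600 / 1000 = 0.034160 m
angle = atan(0.034160 / 1.0420)
angle = 1.878 deg


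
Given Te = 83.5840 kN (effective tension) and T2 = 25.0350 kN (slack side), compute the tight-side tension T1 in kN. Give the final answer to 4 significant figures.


T1 = Te + T2 = 83.5840 + 25.0350
T1 = 108.6 kN


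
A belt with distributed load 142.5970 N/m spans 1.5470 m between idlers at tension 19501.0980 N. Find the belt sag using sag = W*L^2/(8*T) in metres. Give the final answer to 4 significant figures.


sag = 142.5970 * 1.5470^2 / (8 * 19501.0980)
sag = 0.002187 m


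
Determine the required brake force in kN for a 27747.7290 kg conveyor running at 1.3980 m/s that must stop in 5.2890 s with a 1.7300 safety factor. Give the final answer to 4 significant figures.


F = 27747.7290 * 1.3980 / 5.2890 * 1.7300 / 1000
F = 12.69 kN


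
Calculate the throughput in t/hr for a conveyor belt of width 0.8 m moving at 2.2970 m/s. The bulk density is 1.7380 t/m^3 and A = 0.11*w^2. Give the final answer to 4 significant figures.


A = 0.11 * 0.8^2 = 0.0704 m^2
C = 0.0704 * 2.2970 * 1.7380 * 3600
C = 1012 t/hr


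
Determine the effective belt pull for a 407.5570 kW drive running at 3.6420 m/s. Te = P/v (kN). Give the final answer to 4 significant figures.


Te = P / v = 407.5570 / 3.6420
Te = 111.9 kN


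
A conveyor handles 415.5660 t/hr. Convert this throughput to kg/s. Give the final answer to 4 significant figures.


m_dot = 415.5660 * 1000 / 3600
m_dot = 115.4 kg/s


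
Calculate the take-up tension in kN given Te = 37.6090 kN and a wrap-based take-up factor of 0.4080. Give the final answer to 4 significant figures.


T_tu = 37.6090 * 0.4080
T_tu = 15.34 kN


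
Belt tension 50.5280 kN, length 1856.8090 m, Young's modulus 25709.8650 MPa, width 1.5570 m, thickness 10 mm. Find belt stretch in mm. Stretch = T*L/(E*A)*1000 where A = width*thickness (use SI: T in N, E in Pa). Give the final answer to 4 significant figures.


A = 1.5570 * 0.01 = 0.01557 m^2
Stretch = 50.5280*1000 * 1856.8090 / (25709.8650e6 * 0.01557) * 1000
Stretch = 234.4 mm


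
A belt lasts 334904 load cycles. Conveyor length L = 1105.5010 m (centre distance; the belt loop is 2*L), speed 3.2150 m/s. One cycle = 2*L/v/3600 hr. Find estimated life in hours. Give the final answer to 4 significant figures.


cycle_time = 2 * 1105.5010 / 3.2150 / 3600 = 0.191032 hr
life = 334904 * 0.191032 = 63980 hours


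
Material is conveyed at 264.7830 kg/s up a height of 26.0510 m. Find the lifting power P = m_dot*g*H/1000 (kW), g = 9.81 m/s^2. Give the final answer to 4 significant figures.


P = 264.7830 * 9.81 * 26.0510 / 1000
P = 67.67 kW


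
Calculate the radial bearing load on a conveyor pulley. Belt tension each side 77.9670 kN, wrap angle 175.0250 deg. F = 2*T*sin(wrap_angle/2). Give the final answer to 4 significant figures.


F = 2 * 77.9670 * sin(175.0250/2 deg)
F = 155.8 kN


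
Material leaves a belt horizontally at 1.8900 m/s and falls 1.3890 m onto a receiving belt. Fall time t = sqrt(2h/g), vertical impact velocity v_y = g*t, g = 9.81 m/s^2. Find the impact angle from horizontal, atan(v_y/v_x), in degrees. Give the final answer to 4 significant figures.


t = sqrt(2*1.3890/9.81) = 0.532147 s
v_y = 9.81 * 0.532147 = 5.22036 m/s
angle = atan(5.22036 / 1.8900) = 70.10 deg


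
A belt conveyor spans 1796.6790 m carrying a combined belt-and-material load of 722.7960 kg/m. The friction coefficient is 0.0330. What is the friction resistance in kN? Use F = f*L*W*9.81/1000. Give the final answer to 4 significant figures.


F = 0.0330 * 1796.6790 * 722.7960 * 9.81 / 1000
F = 420.4 kN


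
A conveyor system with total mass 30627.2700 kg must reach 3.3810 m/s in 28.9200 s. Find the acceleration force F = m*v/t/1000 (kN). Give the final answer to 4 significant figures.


F = 30627.2700 * 3.3810 / 28.9200 / 1000
F = 3.581 kN


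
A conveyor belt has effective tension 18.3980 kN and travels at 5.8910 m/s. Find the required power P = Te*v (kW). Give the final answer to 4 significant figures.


P = Te * v = 18.3980 * 5.8910
P = 108.4 kW


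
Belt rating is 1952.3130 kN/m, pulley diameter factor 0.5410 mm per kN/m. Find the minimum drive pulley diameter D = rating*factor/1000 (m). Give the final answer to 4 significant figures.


D = 1952.3130 * 0.5410 / 1000
D = 1.056 m


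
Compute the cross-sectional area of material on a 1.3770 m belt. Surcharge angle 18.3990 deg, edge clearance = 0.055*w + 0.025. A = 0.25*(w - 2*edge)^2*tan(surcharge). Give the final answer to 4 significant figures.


edge = 0.055*1.3770 + 0.025 = 0.100735 m
ew = 1.3770 - 2*0.100735 = 1.17553 m
A = 0.25 * 1.17553^2 * tan(18.3990 deg)
A = 0.1149 m^2


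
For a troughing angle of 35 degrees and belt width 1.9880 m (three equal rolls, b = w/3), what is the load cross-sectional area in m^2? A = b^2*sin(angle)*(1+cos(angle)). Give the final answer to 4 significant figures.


b = 1.9880/3 = 0.662667 m
A = 0.662667^2 * sin(35 deg) * (1 + cos(35 deg))
A = 0.4582 m^2
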